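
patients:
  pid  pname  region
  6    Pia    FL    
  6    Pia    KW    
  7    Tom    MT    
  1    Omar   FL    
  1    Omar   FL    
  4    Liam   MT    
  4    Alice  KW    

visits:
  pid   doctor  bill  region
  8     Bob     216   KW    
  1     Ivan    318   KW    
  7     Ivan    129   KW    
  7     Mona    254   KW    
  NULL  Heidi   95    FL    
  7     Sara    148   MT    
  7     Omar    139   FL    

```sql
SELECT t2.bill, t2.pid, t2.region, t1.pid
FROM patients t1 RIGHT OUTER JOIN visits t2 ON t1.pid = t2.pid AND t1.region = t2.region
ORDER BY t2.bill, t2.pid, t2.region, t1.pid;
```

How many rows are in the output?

RIGHT JOIN keeps every row from `visits`; unmatched rows get NULL for `patients`'s columns.
Matching on t1.pid = t2.pid AND t1.region = t2.region. A NULL in a compared column never satisfies the condition.
- t1 row (pid=6, region=FL): no match.
- t1 row (pid=6, region=KW): no match.
- t1 row (pid=7, region=MT): matches 1 t2 row(s) → 1 output row(s).
- t1 row (pid=1, region=FL): no match.
- t1 row (pid=1, region=FL): no match.
- t1 row (pid=4, region=MT): no match.
- t1 row (pid=4, region=KW): no match.
- 6 t2 row(s) had no t1 match → kept, t1 columns NULL.
Total: 1 matched + 6 padded = 7 rows.

7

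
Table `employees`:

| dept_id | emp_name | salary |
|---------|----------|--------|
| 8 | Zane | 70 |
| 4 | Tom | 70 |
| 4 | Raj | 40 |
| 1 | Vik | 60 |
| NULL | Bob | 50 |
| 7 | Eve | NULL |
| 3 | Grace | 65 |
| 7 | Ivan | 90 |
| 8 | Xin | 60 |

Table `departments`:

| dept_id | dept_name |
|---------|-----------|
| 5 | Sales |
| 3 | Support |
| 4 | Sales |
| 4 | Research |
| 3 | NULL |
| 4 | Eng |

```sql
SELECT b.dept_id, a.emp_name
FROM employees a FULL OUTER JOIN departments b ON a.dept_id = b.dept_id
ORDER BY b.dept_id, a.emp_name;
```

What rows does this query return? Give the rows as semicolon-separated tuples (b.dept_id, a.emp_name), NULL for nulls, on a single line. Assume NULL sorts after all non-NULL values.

(3, Grace); (3, Grace); (4, Raj); (4, Raj); (4, Raj); (4, Tom); (4, Tom); (4, Tom); (5, NULL); (NULL, Bob); (NULL, Eve); (NULL, Ivan); (NULL, Vik); (NULL, Xin); (NULL, Zane)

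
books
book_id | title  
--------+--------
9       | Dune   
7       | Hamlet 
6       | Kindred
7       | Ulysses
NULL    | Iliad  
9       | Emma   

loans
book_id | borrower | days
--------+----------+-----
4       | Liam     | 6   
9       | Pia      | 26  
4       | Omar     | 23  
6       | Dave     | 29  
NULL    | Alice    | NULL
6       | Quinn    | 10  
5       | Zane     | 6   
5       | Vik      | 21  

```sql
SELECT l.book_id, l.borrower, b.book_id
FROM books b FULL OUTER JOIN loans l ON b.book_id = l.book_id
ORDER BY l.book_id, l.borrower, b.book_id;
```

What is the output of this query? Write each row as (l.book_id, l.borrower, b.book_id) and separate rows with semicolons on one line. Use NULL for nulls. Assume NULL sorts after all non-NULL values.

FULL OUTER JOIN keeps every row from both sides; unmatched rows get NULL for the other side's columns.
Matching on b.book_id = l.book_id. A NULL in a compared column never satisfies the condition.
Matched pairs: 4; unmatched b rows kept: 3; unmatched l rows kept: 5.

(4, Liam, NULL); (4, Omar, NULL); (5, Vik, NULL); (5, Zane, NULL); (6, Dave, 6); (6, Quinn, 6); (9, Pia, 9); (9, Pia, 9); (NULL, Alice, NULL); (NULL, NULL, 7); (NULL, NULL, 7); (NULL, NULL, NULL)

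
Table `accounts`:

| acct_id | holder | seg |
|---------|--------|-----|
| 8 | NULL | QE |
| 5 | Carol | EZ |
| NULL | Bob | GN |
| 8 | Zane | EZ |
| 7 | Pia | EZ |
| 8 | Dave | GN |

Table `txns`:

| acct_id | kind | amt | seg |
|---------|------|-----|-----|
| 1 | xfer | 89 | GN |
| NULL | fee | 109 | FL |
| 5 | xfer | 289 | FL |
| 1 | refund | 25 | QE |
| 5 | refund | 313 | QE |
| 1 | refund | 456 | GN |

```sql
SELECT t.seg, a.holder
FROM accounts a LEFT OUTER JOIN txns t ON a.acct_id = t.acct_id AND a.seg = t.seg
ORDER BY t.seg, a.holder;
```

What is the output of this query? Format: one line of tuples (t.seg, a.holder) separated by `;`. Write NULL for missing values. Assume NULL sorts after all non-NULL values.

LEFT JOIN keeps every row from `accounts`; unmatched rows get NULL for `txns`'s columns.
Matching on a.acct_id = t.acct_id AND a.seg = t.seg. A NULL in a compared column never satisfies the condition.
- a[0] acct_id=8, seg=QE → no match; kept with NULLs on the t side.
- a[1] acct_id=5, seg=EZ → no match; kept with NULLs on the t side.
- a[2] acct_id=NULL, seg=GN → no match; kept with NULLs on the t side.
- a[3] acct_id=8, seg=EZ → no match; kept with NULLs on the t side.
- a[4] acct_id=7, seg=EZ → no match; kept with NULLs on the t side.
- a[5] acct_id=8, seg=GN → no match; kept with NULLs on the t side.
After projecting and ordering:
t.seg | a.holder
NULL | Bob
NULL | Carol
NULL | Dave
NULL | Pia
NULL | Zane
NULL | NULL

(NULL, Bob); (NULL, Carol); (NULL, Dave); (NULL, Pia); (NULL, Zane); (NULL, NULL)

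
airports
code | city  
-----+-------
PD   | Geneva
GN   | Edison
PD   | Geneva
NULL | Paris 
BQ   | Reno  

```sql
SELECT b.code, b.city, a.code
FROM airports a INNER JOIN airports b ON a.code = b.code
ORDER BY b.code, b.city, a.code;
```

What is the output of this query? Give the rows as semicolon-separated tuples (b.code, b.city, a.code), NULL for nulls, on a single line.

(BQ, Reno, BQ); (GN, Edison, GN); (PD, Geneva, PD); (PD, Geneva, PD); (PD, Geneva, PD); (PD, Geneva, PD)

INNER JOIN keeps only pairs where the ON condition holds.
Matching on a.code = b.code. A NULL in a compared column never satisfies the condition.
Matched pairs: 6.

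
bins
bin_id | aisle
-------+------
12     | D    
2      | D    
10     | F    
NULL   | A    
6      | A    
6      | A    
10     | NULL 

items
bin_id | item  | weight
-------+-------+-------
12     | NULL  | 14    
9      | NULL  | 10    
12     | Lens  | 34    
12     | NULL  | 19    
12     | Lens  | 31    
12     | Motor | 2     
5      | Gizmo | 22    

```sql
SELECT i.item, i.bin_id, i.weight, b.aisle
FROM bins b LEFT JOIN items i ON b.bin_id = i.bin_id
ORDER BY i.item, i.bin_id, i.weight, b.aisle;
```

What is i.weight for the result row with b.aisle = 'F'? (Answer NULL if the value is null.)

LEFT JOIN keeps every row from `bins`; unmatched rows get NULL for `items`'s columns.
Matching on b.bin_id = i.bin_id. A NULL in a compared column never satisfies the condition.
- b (bin_id=12) pairs with 5 row(s) of i.
- b (bin_id=2) has no partner → padded with NULL.
- b (bin_id=10) has no partner → padded with NULL.
- b (bin_id=NULL) has no partner → padded with NULL.
- b (bin_id=6) has no partner → padded with NULL.
- b (bin_id=6) has no partner → padded with NULL.
- b (bin_id=10) has no partner → padded with NULL.

NULL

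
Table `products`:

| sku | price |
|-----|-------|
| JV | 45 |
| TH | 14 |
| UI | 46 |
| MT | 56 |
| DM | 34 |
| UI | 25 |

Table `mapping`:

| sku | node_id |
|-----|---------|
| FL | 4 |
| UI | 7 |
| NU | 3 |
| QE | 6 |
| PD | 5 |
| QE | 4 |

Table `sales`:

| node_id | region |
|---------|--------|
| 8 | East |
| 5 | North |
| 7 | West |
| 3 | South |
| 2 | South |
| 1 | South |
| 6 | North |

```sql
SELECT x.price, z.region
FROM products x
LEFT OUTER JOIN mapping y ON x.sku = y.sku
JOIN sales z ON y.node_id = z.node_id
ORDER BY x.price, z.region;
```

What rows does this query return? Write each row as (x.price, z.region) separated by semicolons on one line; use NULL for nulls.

Evaluate left to right. First `products x LEFT JOIN mapping y` on sku: 6 row(s).
Then INNER JOIN `sales z` on node_id: keep only rows whose y.node_id appears in z.

(25, West); (46, West)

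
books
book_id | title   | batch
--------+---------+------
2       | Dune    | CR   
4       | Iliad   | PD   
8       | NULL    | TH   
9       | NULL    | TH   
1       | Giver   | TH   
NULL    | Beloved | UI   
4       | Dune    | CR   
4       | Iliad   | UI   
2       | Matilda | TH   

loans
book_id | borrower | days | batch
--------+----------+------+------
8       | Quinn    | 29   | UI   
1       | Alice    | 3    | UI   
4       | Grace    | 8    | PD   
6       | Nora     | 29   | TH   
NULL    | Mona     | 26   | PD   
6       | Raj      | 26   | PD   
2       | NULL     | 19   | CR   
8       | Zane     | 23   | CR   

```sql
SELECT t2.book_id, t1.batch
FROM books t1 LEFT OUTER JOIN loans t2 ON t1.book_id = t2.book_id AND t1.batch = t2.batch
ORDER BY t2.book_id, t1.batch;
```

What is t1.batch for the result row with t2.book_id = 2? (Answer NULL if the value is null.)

CR

LEFT JOIN keeps every row from `books`; unmatched rows get NULL for `loans`'s columns.
Matching on t1.book_id = t2.book_id AND t1.batch = t2.batch. A NULL in a compared column never satisfies the condition.
- t1 row (book_id=2, batch=CR): matches 1 t2 row(s) → 1 output row(s).
- t1 row (book_id=4, batch=PD): matches 1 t2 row(s) → 1 output row(s).
- t1 row (book_id=8, batch=TH): no match → kept, t2 columns NULL.
- t1 row (book_id=9, batch=TH): no match → kept, t2 columns NULL.
- t1 row (book_id=1, batch=TH): no match → kept, t2 columns NULL.
- t1 row (book_id=NULL, batch=UI): no match → kept, t2 columns NULL.
- t1 row (book_id=4, batch=CR): no match → kept, t2 columns NULL.
- t1 row (book_id=4, batch=UI): no match → kept, t2 columns NULL.
- t1 row (book_id=2, batch=TH): no match → kept, t2 columns NULL.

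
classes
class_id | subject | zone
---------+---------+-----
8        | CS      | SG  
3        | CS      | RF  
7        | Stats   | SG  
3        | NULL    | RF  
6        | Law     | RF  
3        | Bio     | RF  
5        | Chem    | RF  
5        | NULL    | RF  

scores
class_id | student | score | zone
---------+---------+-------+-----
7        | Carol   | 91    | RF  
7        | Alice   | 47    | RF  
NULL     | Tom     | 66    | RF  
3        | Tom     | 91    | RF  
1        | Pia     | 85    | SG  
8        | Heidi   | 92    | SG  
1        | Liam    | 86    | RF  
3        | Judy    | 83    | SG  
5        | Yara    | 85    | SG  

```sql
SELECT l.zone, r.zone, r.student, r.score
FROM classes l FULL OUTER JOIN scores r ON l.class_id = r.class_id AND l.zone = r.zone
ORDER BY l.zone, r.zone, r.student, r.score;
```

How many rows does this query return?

15

FULL OUTER JOIN keeps every row from both sides; unmatched rows get NULL for the other side's columns.
Matching on l.class_id = r.class_id AND l.zone = r.zone. A NULL in a compared column never satisfies the condition.
Matched pairs: 4; unmatched l rows kept: 4; unmatched r rows kept: 7.
Total: 4 matched + 11 padded = 15 rows.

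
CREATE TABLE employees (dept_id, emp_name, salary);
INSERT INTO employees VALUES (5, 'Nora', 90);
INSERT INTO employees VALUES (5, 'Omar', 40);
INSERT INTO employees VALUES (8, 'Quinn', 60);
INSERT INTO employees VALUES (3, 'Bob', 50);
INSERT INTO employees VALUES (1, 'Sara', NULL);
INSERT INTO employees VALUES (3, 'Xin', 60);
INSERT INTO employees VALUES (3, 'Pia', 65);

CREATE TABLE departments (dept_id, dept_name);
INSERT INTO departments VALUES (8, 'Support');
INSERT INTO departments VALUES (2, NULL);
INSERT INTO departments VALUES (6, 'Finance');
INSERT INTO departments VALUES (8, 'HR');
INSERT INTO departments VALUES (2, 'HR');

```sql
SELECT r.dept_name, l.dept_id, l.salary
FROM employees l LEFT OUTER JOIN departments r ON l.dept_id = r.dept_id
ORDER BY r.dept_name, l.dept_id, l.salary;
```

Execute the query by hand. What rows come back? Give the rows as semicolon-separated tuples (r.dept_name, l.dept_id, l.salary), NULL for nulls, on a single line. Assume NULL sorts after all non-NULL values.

(HR, 8, 60); (Support, 8, 60); (NULL, 1, NULL); (NULL, 3, 50); (NULL, 3, 60); (NULL, 3, 65); (NULL, 5, 40); (NULL, 5, 90)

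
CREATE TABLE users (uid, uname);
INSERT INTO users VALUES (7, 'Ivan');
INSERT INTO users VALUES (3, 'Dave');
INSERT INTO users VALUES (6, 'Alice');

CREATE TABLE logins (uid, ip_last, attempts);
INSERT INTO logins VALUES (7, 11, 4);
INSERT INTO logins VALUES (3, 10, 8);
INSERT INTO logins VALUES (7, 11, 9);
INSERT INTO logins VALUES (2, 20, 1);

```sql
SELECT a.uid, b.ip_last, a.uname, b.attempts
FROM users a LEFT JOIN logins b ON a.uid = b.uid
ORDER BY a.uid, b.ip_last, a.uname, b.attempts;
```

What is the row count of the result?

4

LEFT JOIN keeps every row from `users`; unmatched rows get NULL for `logins`'s columns.
Matching on a.uid = b.uid.
- a (uid=7) pairs with 2 row(s) of b.
- a (uid=3) pairs with 1 row(s) of b.
- a (uid=6) has no partner → padded with NULL.
Total: 3 matched + 1 padded = 4 rows.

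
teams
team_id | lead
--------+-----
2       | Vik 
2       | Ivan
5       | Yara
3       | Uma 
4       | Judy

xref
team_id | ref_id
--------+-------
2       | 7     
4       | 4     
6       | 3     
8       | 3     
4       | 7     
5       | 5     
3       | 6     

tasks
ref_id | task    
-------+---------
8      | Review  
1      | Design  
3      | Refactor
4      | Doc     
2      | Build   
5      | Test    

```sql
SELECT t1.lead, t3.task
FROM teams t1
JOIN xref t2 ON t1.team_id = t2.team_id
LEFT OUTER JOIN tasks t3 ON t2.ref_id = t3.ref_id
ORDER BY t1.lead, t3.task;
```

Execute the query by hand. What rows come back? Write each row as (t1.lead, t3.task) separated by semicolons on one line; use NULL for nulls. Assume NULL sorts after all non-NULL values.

(Ivan, NULL); (Judy, Doc); (Judy, NULL); (Uma, NULL); (Vik, NULL); (Yara, Test)

Step 1 — t1 INNER JOIN t2 on team_id → 6 row(s).
Then LEFT JOIN `tasks t3` on ref_id: each of those 6 rows is kept; rows whose t2.ref_id has no match in t3 get NULL for t3's columns.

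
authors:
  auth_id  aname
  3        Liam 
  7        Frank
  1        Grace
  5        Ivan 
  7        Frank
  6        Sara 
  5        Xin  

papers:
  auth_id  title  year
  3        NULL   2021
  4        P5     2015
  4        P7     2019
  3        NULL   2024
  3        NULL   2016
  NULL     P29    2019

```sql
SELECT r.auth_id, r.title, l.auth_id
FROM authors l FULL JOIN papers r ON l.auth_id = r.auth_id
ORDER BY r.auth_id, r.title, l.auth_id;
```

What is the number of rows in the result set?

12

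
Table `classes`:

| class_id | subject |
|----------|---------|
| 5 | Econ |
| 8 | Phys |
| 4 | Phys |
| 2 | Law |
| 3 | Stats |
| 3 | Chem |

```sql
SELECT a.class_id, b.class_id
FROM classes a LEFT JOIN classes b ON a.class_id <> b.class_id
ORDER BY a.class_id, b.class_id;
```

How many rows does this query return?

28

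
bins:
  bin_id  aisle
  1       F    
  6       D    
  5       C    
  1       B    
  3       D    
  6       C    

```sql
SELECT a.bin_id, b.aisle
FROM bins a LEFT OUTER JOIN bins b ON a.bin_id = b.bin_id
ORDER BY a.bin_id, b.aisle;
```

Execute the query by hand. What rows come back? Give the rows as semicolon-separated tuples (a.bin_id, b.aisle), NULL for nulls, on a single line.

(1, B); (1, B); (1, F); (1, F); (3, D); (5, C); (6, C); (6, C); (6, D); (6, D)

LEFT JOIN keeps every row from `bins a`; unmatched rows get NULL for `bins b`'s columns.
Matching on a.bin_id = b.bin_id.
- a (bin_id=1) pairs with 2 row(s) of b.
- a (bin_id=6) pairs with 2 row(s) of b.
- a (bin_id=5) pairs with 1 row(s) of b.
- a (bin_id=1) pairs with 2 row(s) of b.
- a (bin_id=3) pairs with 1 row(s) of b.
- a (bin_id=6) pairs with 2 row(s) of b.
After projecting and ordering:
a.bin_id | b.aisle
1 | B
1 | B
1 | F
1 | F
3 | D
5 | C
6 | C
6 | C
6 | D
6 | D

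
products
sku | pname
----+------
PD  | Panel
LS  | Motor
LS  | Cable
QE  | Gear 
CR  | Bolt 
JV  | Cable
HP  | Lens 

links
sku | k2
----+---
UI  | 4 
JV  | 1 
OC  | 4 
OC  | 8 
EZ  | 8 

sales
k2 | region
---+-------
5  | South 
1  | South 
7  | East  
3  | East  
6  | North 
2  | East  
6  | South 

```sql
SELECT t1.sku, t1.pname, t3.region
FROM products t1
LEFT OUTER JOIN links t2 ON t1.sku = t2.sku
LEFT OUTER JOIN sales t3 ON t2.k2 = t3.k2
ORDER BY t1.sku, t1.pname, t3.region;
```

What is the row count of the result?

Joins associate left-to-right: products LEFT JOIN links on sku gives 7 intermediate row(s).
Then LEFT JOIN `sales t3` on k2: each of those 7 rows is kept; rows whose t2.k2 has no match in t3 get NULL for t3's columns.
Result: 7 row(s).

7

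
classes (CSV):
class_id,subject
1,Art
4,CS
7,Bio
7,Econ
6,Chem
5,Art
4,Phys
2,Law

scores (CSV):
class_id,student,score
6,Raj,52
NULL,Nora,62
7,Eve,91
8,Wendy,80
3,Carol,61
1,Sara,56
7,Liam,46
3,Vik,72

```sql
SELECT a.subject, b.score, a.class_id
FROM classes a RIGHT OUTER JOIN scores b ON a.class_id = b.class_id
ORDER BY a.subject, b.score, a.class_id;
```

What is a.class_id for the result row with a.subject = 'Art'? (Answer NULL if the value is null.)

1

RIGHT JOIN keeps every row from `scores`; unmatched rows get NULL for `classes`'s columns.
Matching on a.class_id = b.class_id. A NULL in a compared column never satisfies the condition.
- a (class_id=1) pairs with 1 row(s) of b.
- a (class_id=4) has no partner in b.
- a (class_id=7) pairs with 2 row(s) of b.
- a (class_id=7) pairs with 2 row(s) of b.
- a (class_id=6) pairs with 1 row(s) of b.
- a (class_id=5) has no partner in b.
- a (class_id=4) has no partner in b.
- a (class_id=2) has no partner in b.
- 4 row(s) from b found no a partner → padded with NULL.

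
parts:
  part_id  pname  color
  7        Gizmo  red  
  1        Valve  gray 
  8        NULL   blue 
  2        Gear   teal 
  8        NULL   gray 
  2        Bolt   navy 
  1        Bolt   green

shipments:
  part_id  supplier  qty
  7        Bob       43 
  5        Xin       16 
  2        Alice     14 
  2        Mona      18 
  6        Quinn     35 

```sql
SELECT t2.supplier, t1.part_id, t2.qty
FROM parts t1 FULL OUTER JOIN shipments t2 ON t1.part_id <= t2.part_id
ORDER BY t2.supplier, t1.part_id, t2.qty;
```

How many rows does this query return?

23

FULL OUTER JOIN keeps every row from both sides; unmatched rows get NULL for the other side's columns.
Matching on t1.part_id <= t2.part_id.
- part_id=7: 1 matching t2 row(s), so 1 row(s) emitted.
- part_id=1: 5 matching t2 row(s), so 5 row(s) emitted.
- part_id=8: no t2 row matches, row kept with t2 columns NULL.
- part_id=2: 5 matching t2 row(s), so 5 row(s) emitted.
- part_id=8: no t2 row matches, row kept with t2 columns NULL.
- part_id=2: 5 matching t2 row(s), so 5 row(s) emitted.
- part_id=1: 5 matching t2 row(s), so 5 row(s) emitted.
Total: 21 matched + 2 padded = 23 rows.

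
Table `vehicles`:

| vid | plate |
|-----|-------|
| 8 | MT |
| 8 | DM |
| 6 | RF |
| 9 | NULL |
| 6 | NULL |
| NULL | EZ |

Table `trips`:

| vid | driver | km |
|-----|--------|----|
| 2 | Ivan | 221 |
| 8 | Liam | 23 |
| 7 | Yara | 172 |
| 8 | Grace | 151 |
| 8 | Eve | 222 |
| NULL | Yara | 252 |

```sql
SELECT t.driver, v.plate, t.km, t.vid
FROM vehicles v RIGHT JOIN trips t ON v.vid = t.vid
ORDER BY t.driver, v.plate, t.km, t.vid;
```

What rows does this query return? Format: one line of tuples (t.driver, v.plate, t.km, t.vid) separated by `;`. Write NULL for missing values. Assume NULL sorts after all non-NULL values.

RIGHT JOIN keeps every row from `trips`; unmatched rows get NULL for `vehicles`'s columns.
Matching on v.vid = t.vid. A NULL in a compared column never satisfies the condition.
Matched pairs: 6; unmatched t rows kept: 3.

(Eve, DM, 222, 8); (Eve, MT, 222, 8); (Grace, DM, 151, 8); (Grace, MT, 151, 8); (Ivan, NULL, 221, 2); (Liam, DM, 23, 8); (Liam, MT, 23, 8); (Yara, NULL, 172, 7); (Yara, NULL, 252, NULL)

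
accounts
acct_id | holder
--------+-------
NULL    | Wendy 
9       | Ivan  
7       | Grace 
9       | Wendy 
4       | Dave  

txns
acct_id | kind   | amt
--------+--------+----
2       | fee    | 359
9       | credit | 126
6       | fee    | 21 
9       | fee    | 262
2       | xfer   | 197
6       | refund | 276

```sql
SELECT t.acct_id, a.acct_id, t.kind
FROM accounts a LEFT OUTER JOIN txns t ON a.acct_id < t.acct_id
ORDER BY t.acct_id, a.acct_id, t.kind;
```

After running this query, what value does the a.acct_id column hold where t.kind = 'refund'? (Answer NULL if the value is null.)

4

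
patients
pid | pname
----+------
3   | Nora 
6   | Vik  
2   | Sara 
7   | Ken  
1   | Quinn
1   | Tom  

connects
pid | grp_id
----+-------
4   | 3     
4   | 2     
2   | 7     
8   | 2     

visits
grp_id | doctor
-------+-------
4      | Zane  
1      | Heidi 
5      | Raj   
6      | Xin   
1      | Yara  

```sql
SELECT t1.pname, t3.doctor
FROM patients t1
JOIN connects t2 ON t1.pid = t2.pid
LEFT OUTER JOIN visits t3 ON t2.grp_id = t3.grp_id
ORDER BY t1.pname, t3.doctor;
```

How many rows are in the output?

1

Step 1 — t1 INNER JOIN t2 on pid → 1 row(s).
Then LEFT JOIN `visits t3` on grp_id: each of those 1 rows is kept; rows whose t2.grp_id has no match in t3 get NULL for t3's columns.
Result: 1 row(s).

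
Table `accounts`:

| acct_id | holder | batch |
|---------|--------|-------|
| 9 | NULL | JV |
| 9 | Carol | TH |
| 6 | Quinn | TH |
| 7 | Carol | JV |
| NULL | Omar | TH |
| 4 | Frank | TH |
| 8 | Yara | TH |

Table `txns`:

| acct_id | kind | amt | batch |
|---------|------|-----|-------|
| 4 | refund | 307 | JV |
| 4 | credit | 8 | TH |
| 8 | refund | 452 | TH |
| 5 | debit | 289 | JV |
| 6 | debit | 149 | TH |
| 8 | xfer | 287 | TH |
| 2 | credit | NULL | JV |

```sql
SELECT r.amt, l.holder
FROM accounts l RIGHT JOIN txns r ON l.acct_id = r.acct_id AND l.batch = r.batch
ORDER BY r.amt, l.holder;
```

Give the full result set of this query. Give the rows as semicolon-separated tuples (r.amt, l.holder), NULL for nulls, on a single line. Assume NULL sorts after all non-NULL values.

RIGHT JOIN keeps every row from `txns`; unmatched rows get NULL for `accounts`'s columns.
Matching on l.acct_id = r.acct_id AND l.batch = r.batch. A NULL in a compared column never satisfies the condition.
- acct_id=9, batch=JV: no matching r row.
- acct_id=9, batch=TH: no matching r row.
- acct_id=6, batch=TH: 1 matching r row(s), so 1 row(s) emitted.
- acct_id=7, batch=JV: no matching r row.
- acct_id=NULL, batch=TH: no matching r row.
- acct_id=4, batch=TH: 1 matching r row(s), so 1 row(s) emitted.
- acct_id=8, batch=TH: 2 matching r row(s), so 2 row(s) emitted.
- plus 3 unmatched r row(s), each kept with NULL l columns.
After projecting and ordering:
r.amt | l.holder
8 | Frank
149 | Quinn
287 | Yara
289 | NULL
307 | NULL
452 | Yara
NULL | NULL

(8, Frank); (149, Quinn); (287, Yara); (289, NULL); (307, NULL); (452, Yara); (NULL, NULL)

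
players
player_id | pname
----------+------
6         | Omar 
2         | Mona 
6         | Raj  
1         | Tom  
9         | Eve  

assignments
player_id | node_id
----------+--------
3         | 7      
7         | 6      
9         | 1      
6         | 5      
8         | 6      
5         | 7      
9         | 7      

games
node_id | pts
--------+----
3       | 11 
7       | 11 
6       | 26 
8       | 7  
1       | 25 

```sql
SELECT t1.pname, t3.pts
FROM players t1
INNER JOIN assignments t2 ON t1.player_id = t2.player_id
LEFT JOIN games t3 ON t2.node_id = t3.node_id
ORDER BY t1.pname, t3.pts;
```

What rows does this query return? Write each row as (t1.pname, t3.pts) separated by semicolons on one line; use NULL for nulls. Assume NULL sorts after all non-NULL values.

(Eve, 11); (Eve, 25); (Omar, NULL); (Raj, NULL)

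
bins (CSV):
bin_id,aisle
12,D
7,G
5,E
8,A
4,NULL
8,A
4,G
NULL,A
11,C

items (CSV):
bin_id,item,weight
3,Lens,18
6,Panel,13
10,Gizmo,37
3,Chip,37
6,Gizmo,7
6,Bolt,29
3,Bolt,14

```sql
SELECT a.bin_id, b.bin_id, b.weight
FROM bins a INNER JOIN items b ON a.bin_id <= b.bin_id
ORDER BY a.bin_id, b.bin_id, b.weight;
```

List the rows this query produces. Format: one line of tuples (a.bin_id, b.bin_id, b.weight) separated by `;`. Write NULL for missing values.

(4, 6, 7); (4, 6, 7); (4, 6, 13); (4, 6, 13); (4, 6, 29); (4, 6, 29); (4, 10, 37); (4, 10, 37); (5, 6, 7); (5, 6, 13); (5, 6, 29); (5, 10, 37); (7, 10, 37); (8, 10, 37); (8, 10, 37)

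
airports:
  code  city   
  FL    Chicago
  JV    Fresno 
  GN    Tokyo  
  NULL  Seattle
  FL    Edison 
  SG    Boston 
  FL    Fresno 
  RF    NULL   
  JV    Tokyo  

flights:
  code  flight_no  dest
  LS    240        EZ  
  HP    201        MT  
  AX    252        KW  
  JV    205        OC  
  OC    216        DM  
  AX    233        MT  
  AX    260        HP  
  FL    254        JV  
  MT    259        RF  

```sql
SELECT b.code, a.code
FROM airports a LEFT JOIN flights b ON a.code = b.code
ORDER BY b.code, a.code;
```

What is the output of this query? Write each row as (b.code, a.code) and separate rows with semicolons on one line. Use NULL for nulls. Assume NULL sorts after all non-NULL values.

LEFT JOIN keeps every row from `airports`; unmatched rows get NULL for `flights`'s columns.
Matching on a.code = b.code. A NULL in a compared column never satisfies the condition.
Matched pairs: 5; unmatched a rows kept: 4.

(FL, FL); (FL, FL); (FL, FL); (JV, JV); (JV, JV); (NULL, GN); (NULL, RF); (NULL, SG); (NULL, NULL)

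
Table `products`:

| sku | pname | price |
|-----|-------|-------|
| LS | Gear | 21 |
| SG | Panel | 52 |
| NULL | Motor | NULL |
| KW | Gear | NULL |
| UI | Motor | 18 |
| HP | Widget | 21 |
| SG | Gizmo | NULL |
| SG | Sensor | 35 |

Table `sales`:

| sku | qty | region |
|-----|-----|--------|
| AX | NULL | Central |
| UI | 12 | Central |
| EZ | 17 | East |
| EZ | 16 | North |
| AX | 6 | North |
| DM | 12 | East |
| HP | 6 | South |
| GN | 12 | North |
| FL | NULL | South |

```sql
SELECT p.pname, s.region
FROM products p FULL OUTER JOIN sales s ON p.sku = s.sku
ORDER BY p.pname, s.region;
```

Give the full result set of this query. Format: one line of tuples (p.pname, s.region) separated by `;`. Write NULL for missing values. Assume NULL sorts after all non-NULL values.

(Gear, NULL); (Gear, NULL); (Gizmo, NULL); (Motor, Central); (Motor, NULL); (Panel, NULL); (Sensor, NULL); (Widget, South); (NULL, Central); (NULL, East); (NULL, East); (NULL, North); (NULL, North); (NULL, North); (NULL, South)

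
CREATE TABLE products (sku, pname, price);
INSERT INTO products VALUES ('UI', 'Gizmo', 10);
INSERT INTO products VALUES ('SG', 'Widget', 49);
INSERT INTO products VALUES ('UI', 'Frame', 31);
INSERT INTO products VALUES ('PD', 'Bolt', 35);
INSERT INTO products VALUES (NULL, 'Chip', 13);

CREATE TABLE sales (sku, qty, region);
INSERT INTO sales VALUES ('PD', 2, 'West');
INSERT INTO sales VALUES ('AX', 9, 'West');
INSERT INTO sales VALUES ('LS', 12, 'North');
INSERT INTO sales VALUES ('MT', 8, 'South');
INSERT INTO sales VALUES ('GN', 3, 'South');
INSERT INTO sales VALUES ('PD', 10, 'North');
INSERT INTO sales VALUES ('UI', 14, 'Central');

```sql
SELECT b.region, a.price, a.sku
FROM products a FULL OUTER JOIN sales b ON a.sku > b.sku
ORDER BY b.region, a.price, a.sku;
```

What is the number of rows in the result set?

FULL OUTER JOIN keeps every row from both sides; unmatched rows get NULL for the other side's columns.
Matching on a.sku > b.sku. A NULL in a compared column never satisfies the condition.
- a row (sku=UI): matches 6 b row(s) → 6 output row(s).
- a row (sku=SG): matches 6 b row(s) → 6 output row(s).
- a row (sku=UI): matches 6 b row(s) → 6 output row(s).
- a row (sku=PD): matches 4 b row(s) → 4 output row(s).
- a row (sku=NULL): no match → kept, b columns NULL.
- 1 row(s) from b found no a partner → padded with NULL.
Total: 22 matched + 2 padded = 24 rows.

24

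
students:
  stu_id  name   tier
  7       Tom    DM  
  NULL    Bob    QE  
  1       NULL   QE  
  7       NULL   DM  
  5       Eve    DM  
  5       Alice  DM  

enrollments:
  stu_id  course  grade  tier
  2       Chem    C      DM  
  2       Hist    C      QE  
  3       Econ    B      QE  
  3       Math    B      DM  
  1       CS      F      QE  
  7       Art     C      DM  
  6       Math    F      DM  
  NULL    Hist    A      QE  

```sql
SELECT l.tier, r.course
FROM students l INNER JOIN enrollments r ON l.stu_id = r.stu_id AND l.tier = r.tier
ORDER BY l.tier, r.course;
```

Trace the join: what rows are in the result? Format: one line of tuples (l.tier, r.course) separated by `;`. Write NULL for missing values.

(DM, Art); (DM, Art); (QE, CS)

INNER JOIN keeps only pairs where the ON condition holds.
Matching on l.stu_id = r.stu_id AND l.tier = r.tier. A NULL in a compared column never satisfies the condition.
Matched pairs: 3.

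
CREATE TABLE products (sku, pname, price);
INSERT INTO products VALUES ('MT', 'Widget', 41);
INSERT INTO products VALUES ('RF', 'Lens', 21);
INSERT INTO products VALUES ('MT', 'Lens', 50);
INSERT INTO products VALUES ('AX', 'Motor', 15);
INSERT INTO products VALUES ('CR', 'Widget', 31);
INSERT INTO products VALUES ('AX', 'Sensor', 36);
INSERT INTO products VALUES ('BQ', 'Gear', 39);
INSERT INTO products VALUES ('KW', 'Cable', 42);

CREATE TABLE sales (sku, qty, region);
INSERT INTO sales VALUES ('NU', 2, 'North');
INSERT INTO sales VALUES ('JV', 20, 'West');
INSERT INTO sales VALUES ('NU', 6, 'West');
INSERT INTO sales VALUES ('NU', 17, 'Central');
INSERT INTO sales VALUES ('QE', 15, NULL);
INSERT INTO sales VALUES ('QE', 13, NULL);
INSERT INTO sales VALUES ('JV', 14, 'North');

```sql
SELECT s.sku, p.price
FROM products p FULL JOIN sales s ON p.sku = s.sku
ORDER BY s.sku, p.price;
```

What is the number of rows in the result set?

FULL OUTER JOIN keeps every row from both sides; unmatched rows get NULL for the other side's columns.
Matching on p.sku = s.sku.
Matched pairs: 0; unmatched p rows kept: 8; unmatched s rows kept: 7.
Total: 0 matched + 15 padded = 15 rows.

15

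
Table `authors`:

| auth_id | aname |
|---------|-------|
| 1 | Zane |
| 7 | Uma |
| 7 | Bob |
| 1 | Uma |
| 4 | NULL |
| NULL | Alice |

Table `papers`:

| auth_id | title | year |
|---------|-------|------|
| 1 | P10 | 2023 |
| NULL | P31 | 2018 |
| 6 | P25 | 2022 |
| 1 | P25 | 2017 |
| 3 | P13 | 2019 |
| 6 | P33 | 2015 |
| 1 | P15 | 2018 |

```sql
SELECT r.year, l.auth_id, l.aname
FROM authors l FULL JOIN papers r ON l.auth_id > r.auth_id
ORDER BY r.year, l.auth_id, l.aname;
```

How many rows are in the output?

20

FULL OUTER JOIN keeps every row from both sides; unmatched rows get NULL for the other side's columns.
Matching on l.auth_id > r.auth_id. A NULL in a compared column never satisfies the condition.
- l row (auth_id=1): no match → kept, r columns NULL.
- l row (auth_id=7): matches 6 r row(s) → 6 output row(s).
- l row (auth_id=7): matches 6 r row(s) → 6 output row(s).
- l row (auth_id=1): no match → kept, r columns NULL.
- l row (auth_id=4): matches 4 r row(s) → 4 output row(s).
- l row (auth_id=NULL): no match → kept, r columns NULL.
- 1 row(s) from r found no l partner → padded with NULL.
Total: 16 matched + 4 padded = 20 rows.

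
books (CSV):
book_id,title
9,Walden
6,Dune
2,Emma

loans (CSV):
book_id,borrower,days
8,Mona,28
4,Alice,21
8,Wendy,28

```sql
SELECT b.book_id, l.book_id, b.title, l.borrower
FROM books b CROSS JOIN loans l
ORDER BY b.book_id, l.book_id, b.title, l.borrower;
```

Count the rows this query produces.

9

CROSS JOIN pairs every row of `books` with every row of `loans`: 3 × 3 = 9 rows.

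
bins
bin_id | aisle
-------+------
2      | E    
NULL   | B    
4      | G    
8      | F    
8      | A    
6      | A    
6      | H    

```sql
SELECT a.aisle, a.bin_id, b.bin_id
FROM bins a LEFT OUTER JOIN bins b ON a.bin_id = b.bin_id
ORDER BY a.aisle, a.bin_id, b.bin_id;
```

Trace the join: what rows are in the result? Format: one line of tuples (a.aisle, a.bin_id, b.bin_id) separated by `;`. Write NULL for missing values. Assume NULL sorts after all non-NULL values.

(A, 6, 6); (A, 6, 6); (A, 8, 8); (A, 8, 8); (B, NULL, NULL); (E, 2, 2); (F, 8, 8); (F, 8, 8); (G, 4, 4); (H, 6, 6); (H, 6, 6)

LEFT JOIN keeps every row from `bins a`; unmatched rows get NULL for `bins b`'s columns.
Matching on a.bin_id = b.bin_id. A NULL in a compared column never satisfies the condition.
- a row (bin_id=2): matches 1 b row(s) → 1 output row(s).
- a row (bin_id=NULL): no match → kept, b columns NULL.
- a row (bin_id=4): matches 1 b row(s) → 1 output row(s).
- a row (bin_id=8): matches 2 b row(s) → 2 output row(s).
- a row (bin_id=8): matches 2 b row(s) → 2 output row(s).
- a row (bin_id=6): matches 2 b row(s) → 2 output row(s).
- a row (bin_id=6): matches 2 b row(s) → 2 output row(s).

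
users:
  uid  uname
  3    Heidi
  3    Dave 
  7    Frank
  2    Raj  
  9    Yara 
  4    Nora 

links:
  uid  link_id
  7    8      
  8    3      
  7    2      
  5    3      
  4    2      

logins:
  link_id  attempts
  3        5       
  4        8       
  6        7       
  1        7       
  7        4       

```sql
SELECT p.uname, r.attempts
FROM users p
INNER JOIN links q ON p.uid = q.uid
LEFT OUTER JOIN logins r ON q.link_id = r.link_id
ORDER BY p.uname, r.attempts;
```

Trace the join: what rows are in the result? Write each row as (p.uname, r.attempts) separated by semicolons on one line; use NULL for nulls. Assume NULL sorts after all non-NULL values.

(Frank, NULL); (Frank, NULL); (Nora, NULL)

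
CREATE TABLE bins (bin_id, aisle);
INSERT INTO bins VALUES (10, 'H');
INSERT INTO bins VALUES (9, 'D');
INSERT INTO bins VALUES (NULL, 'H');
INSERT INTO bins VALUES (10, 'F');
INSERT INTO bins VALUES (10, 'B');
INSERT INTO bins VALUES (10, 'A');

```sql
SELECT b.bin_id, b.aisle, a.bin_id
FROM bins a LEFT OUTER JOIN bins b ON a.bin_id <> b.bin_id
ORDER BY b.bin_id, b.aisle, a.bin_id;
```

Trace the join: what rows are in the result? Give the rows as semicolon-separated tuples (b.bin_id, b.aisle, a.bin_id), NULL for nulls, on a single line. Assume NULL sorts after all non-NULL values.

(9, D, 10); (9, D, 10); (9, D, 10); (9, D, 10); (10, A, 9); (10, B, 9); (10, F, 9); (10, H, 9); (NULL, NULL, NULL)

LEFT JOIN keeps every row from `bins a`; unmatched rows get NULL for `bins b`'s columns.
Matching on a.bin_id <> b.bin_id. A NULL in a compared column never satisfies the condition.
- a[0] bin_id=10 → 1 match(es) in b → 1 row(s).
- a[1] bin_id=9 → 4 match(es) in b → 4 row(s).
- a[2] bin_id=NULL → no match; kept with NULLs on the b side.
- a[3] bin_id=10 → 1 match(es) in b → 1 row(s).
- a[4] bin_id=10 → 1 match(es) in b → 1 row(s).
- a[5] bin_id=10 → 1 match(es) in b → 1 row(s).
After projecting and ordering:
b.bin_id | b.aisle | a.bin_id
9 | D | 10
9 | D | 10
9 | D | 10
9 | D | 10
10 | A | 9
10 | B | 9
10 | F | 9
10 | H | 9
NULL | NULL | NULL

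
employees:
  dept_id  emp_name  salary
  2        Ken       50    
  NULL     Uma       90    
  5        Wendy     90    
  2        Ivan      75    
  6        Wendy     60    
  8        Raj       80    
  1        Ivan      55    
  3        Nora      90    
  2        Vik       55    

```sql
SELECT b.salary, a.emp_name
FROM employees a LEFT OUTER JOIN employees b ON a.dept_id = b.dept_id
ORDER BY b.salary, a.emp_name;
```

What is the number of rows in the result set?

15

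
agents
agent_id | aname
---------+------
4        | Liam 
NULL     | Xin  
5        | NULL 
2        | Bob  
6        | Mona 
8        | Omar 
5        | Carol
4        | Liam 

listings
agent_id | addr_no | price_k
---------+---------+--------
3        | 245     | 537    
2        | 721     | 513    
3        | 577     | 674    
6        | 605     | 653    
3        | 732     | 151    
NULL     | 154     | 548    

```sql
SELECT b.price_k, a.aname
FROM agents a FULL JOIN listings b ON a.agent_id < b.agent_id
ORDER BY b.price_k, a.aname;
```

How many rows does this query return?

13

FULL OUTER JOIN keeps every row from both sides; unmatched rows get NULL for the other side's columns.
Matching on a.agent_id < b.agent_id. A NULL in a compared column never satisfies the condition.
- a[0] agent_id=4 → 1 match(es) in b → 1 row(s).
- a[1] agent_id=NULL → no match; kept with NULLs on the b side.
- a[2] agent_id=5 → 1 match(es) in b → 1 row(s).
- a[3] agent_id=2 → 4 match(es) in b → 4 row(s).
- a[4] agent_id=6 → no match; kept with NULLs on the b side.
- a[5] agent_id=8 → no match; kept with NULLs on the b side.
- a[6] agent_id=5 → 1 match(es) in b → 1 row(s).
- a[7] agent_id=4 → 1 match(es) in b → 1 row(s).
- 2 row(s) from b found no a partner → padded with NULL.
Total: 8 matched + 5 padded = 13 rows.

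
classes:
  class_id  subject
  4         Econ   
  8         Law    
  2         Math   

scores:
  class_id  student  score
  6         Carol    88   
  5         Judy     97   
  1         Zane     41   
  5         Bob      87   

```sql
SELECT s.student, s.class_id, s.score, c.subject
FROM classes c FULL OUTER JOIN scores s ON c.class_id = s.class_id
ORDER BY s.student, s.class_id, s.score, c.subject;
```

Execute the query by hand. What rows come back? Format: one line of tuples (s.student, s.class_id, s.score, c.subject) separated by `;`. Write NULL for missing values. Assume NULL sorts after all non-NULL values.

FULL OUTER JOIN keeps every row from both sides; unmatched rows get NULL for the other side's columns.
Matching on c.class_id = s.class_id.
Matched pairs: 0; unmatched c rows kept: 3; unmatched s rows kept: 4.

(Bob, 5, 87, NULL); (Carol, 6, 88, NULL); (Judy, 5, 97, NULL); (Zane, 1, 41, NULL); (NULL, NULL, NULL, Econ); (NULL, NULL, NULL, Law); (NULL, NULL, NULL, Math)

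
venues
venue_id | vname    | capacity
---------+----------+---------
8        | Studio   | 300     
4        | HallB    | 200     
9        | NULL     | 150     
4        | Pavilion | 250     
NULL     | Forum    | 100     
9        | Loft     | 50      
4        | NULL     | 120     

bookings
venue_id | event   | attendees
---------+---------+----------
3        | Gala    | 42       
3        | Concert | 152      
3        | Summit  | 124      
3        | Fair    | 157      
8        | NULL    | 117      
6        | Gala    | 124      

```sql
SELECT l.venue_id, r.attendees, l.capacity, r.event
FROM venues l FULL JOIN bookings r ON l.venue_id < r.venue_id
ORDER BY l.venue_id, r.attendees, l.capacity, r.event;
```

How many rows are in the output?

14

FULL OUTER JOIN keeps every row from both sides; unmatched rows get NULL for the other side's columns.
Matching on l.venue_id < r.venue_id. A NULL in a compared column never satisfies the condition.
Matched pairs: 6; unmatched l rows kept: 4; unmatched r rows kept: 4.
Total: 6 matched + 8 padded = 14 rows.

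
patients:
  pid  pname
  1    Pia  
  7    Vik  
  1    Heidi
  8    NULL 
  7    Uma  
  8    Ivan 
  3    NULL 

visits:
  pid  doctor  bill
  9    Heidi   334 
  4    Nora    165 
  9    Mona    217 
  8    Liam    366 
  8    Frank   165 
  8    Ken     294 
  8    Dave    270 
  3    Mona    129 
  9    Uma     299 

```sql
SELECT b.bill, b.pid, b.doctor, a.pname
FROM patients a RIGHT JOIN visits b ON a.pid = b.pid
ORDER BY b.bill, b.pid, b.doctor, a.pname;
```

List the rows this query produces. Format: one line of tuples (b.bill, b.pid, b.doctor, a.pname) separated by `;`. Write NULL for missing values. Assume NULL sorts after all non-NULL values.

RIGHT JOIN keeps every row from `visits`; unmatched rows get NULL for `patients`'s columns.
Matching on a.pid = b.pid.
- a (pid=1) has no partner in b.
- a (pid=7) has no partner in b.
- a (pid=1) has no partner in b.
- a (pid=8) pairs with 4 row(s) of b.
- a (pid=7) has no partner in b.
- a (pid=8) pairs with 4 row(s) of b.
- a (pid=3) pairs with 1 row(s) of b.
- plus 4 unmatched b row(s), each kept with NULL a columns.

(129, 3, Mona, NULL); (165, 4, Nora, NULL); (165, 8, Frank, Ivan); (165, 8, Frank, NULL); (217, 9, Mona, NULL); (270, 8, Dave, Ivan); (270, 8, Dave, NULL); (294, 8, Ken, Ivan); (294, 8, Ken, NULL); (299, 9, Uma, NULL); (334, 9, Heidi, NULL); (366, 8, Liam, Ivan); (366, 8, Liam, NULL)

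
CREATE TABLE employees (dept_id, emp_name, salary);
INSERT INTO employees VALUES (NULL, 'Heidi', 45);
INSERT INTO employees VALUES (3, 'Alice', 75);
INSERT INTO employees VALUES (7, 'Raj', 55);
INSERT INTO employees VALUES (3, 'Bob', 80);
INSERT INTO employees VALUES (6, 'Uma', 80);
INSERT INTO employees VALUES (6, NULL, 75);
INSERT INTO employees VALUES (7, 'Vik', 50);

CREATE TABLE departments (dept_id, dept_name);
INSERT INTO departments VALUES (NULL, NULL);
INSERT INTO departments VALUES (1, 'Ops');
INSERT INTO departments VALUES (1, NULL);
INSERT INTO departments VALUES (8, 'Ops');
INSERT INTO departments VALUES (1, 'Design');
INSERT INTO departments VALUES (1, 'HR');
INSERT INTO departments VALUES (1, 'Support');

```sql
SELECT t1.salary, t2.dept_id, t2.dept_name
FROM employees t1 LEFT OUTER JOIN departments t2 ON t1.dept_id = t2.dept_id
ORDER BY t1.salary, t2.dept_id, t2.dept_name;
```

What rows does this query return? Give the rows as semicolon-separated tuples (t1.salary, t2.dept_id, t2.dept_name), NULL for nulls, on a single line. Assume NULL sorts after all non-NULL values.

(45, NULL, NULL); (50, NULL, NULL); (55, NULL, NULL); (75, NULL, NULL); (75, NULL, NULL); (80, NULL, NULL); (80, NULL, NULL)

LEFT JOIN keeps every row from `employees`; unmatched rows get NULL for `departments`'s columns.
Matching on t1.dept_id = t2.dept_id. A NULL in a compared column never satisfies the condition.
Matched pairs: 0; unmatched t1 rows kept: 7.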